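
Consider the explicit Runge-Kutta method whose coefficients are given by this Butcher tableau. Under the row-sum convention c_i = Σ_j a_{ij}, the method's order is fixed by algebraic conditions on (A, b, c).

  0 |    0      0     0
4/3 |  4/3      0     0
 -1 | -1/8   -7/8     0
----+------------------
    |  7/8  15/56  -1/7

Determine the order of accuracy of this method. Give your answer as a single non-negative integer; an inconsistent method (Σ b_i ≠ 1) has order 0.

b = (7/8, 15/56, -1/7)
c = (0, 4/3, -1)
Ac = (0, 0, -7/6)
Σ b_i: 7/8·1 + 15/56·1 + (-1/7)·1 = 1 ✓
b·c: 15/56·4/3 + (-1/7)·(-1) = 1/2 ✓
b·c²: 15/56·16/9 + (-1/7)·1 = 1/3 ✓
b·Ac: (-1/7)·(-7/6) = 1/6 ✓; 3 stages ⇒ order 3.

3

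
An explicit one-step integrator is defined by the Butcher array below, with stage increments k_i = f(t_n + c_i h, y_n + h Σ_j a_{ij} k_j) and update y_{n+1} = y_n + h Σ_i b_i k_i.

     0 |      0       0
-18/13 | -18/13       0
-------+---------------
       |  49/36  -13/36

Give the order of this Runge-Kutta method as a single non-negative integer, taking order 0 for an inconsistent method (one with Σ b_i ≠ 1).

b = (49/36, -13/36)
c = (0, -18/13)
Σ b_i: 49/36·1 + (-13/36)·1 = 1 ✓
b·c: (-13/36)·(-18/13) = 1/2 ✓; 2 stages ⇒ order 2.

2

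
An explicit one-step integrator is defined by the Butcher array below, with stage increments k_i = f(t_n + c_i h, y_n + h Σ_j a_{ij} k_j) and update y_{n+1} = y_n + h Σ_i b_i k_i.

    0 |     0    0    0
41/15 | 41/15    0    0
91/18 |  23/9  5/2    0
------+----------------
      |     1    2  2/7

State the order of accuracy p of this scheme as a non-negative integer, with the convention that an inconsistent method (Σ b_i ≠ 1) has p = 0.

b = (1, 2, 2/7)
c = (0, 41/15, 91/18)
Ac = (0, 0, 41/6)
Σ b_i: 1·1 + 2·1 + 2/7·1 = 23/7 ≠ 1 ⇒ order 0.

0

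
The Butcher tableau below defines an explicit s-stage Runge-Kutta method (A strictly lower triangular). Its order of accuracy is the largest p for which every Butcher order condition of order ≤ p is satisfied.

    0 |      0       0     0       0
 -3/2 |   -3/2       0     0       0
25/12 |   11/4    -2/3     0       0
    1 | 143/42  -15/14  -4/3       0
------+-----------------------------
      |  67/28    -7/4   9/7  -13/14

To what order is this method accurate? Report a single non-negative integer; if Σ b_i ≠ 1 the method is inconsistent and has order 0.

b = (67/28, -7/4, 9/7, -13/14)
c = (0, -3/2, 25/12, 1)
Ac = (0, 0, 1, -295/252)
Σ b_i: 67/28·1 + (-7/4)·1 + 9/7·1 + (-13/14)·1 = 1 ✓
b·c: (-7/4)·(-3/2) + 9/7·25/12 + (-13/14)·1 = 35/8 ≠ 1/2 ⇒ order 1.

1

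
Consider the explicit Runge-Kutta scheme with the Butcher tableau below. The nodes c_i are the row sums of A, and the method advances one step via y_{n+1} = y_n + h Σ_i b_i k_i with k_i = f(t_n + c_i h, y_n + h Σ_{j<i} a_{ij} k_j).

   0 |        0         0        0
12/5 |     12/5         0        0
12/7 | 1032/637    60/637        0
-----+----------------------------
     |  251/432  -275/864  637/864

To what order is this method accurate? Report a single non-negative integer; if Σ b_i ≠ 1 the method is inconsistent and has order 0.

3

b = (251/432, -275/864, 637/864)
c = (0, 12/5, 12/7)
Ac = (0, 0, 144/637)
Σ b_i: 251/432·1 + (-275/864)·1 + 637/864·1 = 1 ✓
b·c: (-275/864)·12/5 + 637/864·12/7 = 1/2 ✓
b·c²: (-275/864)·144/25 + 637/864·144/49 = 1/3 ✓
b·Ac: 637/864·144/637 = 1/6 ✓; 3 stages ⇒ order 3.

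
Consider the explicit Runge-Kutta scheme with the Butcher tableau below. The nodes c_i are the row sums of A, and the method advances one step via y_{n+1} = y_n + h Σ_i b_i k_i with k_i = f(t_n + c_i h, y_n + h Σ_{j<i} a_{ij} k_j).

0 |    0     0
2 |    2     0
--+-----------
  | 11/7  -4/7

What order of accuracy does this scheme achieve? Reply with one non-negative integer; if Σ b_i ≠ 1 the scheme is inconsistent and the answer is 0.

b = (11/7, -4/7)
c = (0, 2)
Σ b_i: 11/7·1 + (-4/7)·1 = 1 ✓
b·c: (-4/7)·2 = -8/7 ≠ 1/2 ⇒ order 1.

1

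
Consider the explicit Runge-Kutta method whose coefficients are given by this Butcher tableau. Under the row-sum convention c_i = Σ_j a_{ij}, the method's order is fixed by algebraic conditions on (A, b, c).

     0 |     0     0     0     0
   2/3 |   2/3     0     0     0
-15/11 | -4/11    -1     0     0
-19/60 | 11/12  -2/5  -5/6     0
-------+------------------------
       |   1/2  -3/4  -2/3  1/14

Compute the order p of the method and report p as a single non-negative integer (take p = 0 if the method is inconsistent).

b = (1/2, -3/4, -2/3, 1/14)
c = (0, 2/3, -15/11, -19/60)
Ac = (0, 0, -2/3, 287/330)
Σ b_i: 1/2·1 + (-3/4)·1 + (-2/3)·1 + 1/14·1 = -71/84 ≠ 1 ⇒ order 0.

0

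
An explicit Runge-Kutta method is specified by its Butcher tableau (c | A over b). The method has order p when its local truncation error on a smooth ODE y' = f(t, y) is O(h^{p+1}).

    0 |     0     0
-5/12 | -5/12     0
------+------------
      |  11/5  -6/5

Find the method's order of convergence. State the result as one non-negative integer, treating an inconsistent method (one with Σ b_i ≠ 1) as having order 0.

2

b = (11/5, -6/5)
c = (0, -5/12)
Σ b_i: 11/5·1 + (-6/5)·1 = 1 ✓
b·c: (-6/5)·(-5/12) = 1/2 ✓; 2 stages ⇒ order 2.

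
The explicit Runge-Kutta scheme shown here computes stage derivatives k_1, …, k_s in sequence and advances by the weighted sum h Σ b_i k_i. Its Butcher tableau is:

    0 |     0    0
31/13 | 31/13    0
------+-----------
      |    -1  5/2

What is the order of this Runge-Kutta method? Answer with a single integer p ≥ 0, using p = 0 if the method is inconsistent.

0

b = (-1, 5/2)
c = (0, 31/13)
Σ b_i: (-1)·1 + 5/2·1 = 3/2 ≠ 1 ⇒ order 0.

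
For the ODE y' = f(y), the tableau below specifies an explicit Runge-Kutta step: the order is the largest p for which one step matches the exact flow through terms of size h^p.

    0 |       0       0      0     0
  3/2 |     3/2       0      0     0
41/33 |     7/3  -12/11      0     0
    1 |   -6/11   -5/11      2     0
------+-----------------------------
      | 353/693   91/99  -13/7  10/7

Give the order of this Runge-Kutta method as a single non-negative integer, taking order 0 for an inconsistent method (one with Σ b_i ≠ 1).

2

b = (353/693, 91/99, -13/7, 10/7)
c = (0, 3/2, 41/33, 1)
Ac = (0, 0, -18/11, 119/66)
Σ b_i: 353/693·1 + 91/99·1 + (-13/7)·1 + 10/7·1 = 1 ✓
b·c: 91/99·3/2 + (-13/7)·41/33 + 10/7·1 = 1/2 ✓
b·c²: 91/99·9/4 + (-13/7)·1681/1089 + 10/7·1 = 19211/30492 ≠ 1/3 ⇒ order 2.
b·Ac: (-13/7)·(-18/11) + 10/7·119/66 = 1297/231 ≠ 1/6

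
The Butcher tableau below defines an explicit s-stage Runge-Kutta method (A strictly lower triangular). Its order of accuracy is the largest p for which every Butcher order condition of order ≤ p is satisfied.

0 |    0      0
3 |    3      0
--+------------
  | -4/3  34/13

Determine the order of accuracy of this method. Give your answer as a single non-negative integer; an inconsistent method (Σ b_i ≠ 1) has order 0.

0

b = (-4/3, 34/13)
c = (0, 3)
Σ b_i: (-4/3)·1 + 34/13·1 = 50/39 ≠ 1 ⇒ order 0.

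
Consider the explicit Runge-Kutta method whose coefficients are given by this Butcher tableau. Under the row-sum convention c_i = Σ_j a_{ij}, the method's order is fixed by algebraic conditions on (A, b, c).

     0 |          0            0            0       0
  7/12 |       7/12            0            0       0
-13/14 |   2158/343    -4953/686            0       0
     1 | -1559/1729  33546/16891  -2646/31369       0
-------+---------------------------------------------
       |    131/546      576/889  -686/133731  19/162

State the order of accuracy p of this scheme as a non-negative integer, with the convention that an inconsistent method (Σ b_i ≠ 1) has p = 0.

4

b = (131/546, 576/889, -686/133731, 19/162)
c = (0, 7/12, -13/14, 1)
Ac = (0, 0, -1651/392, 47/38)
Σ b_i: 131/546·1 + 576/889·1 + (-686/133731)·1 + 19/162·1 = 1 ✓
b·c: 576/889·7/12 + (-686/133731)·(-13/14) + 19/162·1 = 1/2 ✓
b·c²: 576/889·49/144 + (-686/133731)·169/196 + 19/162·1 = 1/3 ✓
b·Ac: (-686/133731)·(-1651/392) + 19/162·47/38 = 1/6 ✓
b·c³: 576/889·343/1728 + (-686/133731)·(-2197/2744) + 19/162·1 = 1/4 ✓
b·(c∘Ac): (-686/133731)·21463/5488 + 19/162·47/38 = 1/8 ✓
b·Ac²: (-686/133731)·(-1651/672) + 19/162·275/456 = 1/12 ✓
b·A²c: 19/162·27/76 = 1/24 ✓; 4 stages ⇒ order 4.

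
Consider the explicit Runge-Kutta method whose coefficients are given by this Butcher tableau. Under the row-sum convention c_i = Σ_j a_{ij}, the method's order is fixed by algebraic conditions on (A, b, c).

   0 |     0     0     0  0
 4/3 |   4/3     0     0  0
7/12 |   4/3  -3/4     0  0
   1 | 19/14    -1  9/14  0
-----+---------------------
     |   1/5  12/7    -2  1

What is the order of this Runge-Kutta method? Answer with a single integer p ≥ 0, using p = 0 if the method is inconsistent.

0

b = (1/5, 12/7, -2, 1)
c = (0, 4/3, 7/12, 1)
Ac = (0, 0, -1, -23/24)
Σ b_i: 1/5·1 + 12/7·1 + (-2)·1 + 1·1 = 32/35 ≠ 1 ⇒ order 0.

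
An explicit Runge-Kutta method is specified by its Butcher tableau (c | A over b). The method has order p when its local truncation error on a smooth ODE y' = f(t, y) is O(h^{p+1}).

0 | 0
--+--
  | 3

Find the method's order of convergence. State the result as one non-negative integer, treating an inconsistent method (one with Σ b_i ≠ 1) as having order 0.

b = (3)
c = (0)
Σ b_i: 3·1 = 3 ≠ 1 ⇒ order 0.

0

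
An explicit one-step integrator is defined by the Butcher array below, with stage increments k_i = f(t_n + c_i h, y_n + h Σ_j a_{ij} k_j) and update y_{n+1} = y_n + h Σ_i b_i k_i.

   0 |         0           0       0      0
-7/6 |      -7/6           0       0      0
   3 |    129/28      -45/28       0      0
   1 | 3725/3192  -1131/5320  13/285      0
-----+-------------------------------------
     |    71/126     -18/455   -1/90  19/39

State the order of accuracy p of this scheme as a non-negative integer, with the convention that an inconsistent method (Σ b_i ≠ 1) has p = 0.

b = (71/126, -18/455, -1/90, 19/39)
c = (0, -7/6, 3, 1)
Ac = (0, 0, 15/8, 117/304)
Σ b_i: 71/126·1 + (-18/455)·1 + (-1/90)·1 + 19/39·1 = 1 ✓
b·c: (-18/455)·(-7/6) + (-1/90)·3 + 19/39·1 = 1/2 ✓
b·c²: (-18/455)·49/36 + (-1/90)·9 + 19/39·1 = 1/3 ✓
b·Ac: (-1/90)·15/8 + 19/39·117/304 = 1/6 ✓
b·c³: (-18/455)·(-343/216) + (-1/90)·27 + 19/39·1 = 1/4 ✓
b·(c∘Ac): (-1/90)·45/8 + 19/39·117/304 = 1/8 ✓
b·Ac²: (-1/90)·(-35/16) + 19/39·221/1824 = 1/12 ✓
b·A²c: 19/39·13/152 = 1/24 ✓; 4 stages ⇒ order 4.

4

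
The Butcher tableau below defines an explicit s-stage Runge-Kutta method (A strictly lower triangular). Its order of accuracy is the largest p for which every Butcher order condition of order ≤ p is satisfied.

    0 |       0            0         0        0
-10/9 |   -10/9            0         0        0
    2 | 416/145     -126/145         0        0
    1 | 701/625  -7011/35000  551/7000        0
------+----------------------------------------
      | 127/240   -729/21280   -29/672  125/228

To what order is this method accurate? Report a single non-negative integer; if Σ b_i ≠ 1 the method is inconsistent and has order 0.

b = (127/240, -729/21280, -29/672, 125/228)
c = (0, -10/9, 2, 1)
Ac = (0, 0, 28/29, 19/50)
Σ b_i: 127/240·1 + (-729/21280)·1 + (-29/672)·1 + 125/228·1 = 1 ✓
b·c: (-729/21280)·(-10/9) + (-29/672)·2 + 125/228·1 = 1/2 ✓
b·c²: (-729/21280)·100/81 + (-29/672)·4 + 125/228·1 = 1/3 ✓
b·Ac: (-29/672)·28/29 + 125/228·19/50 = 1/6 ✓
b·c³: (-729/21280)·(-1000/729) + (-29/672)·8 + 125/228·1 = 1/4 ✓
b·(c∘Ac): (-29/672)·56/29 + 125/228·19/50 = 1/8 ✓
b·Ac²: (-29/672)·(-280/261) + 125/228·76/1125 = 1/12 ✓
b·A²c: 125/228·19/250 = 1/24 ✓; 4 stages ⇒ order 4.

4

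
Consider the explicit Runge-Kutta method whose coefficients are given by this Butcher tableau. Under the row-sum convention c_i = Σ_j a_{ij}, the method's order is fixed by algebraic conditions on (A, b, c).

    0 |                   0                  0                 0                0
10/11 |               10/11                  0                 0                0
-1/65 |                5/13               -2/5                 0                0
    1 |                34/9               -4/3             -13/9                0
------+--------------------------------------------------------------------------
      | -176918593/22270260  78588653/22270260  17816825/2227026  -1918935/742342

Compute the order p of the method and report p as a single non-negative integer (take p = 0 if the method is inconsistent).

b = (-176918593/22270260, 78588653/22270260, 17816825/2227026, -1918935/742342)
c = (0, 10/11, -1/65, 1)
Ac = (0, 0, -4/11, -589/495)
Σ b_i: (-176918593/22270260)·1 + 78588653/22270260·1 + 17816825/2227026·1 + (-1918935/742342)·1 = 1 ✓
b·c: 78588653/22270260·10/11 + 17816825/2227026·(-1/65) + (-1918935/742342)·1 = 1/2 ✓
b·c²: 78588653/22270260·100/121 + 17816825/2227026·1/4225 + (-1918935/742342)·1 = 1/3 ✓
b·Ac: 17816825/2227026·(-4/11) + (-1918935/742342)·(-589/495) = 1/6 ✓
b·c³: 78588653/22270260·1000/1331 + 17816825/2227026·(-1/274625) + (-1918935/742342)·1 = 17590423/265387265 ≠ 1/4 ⇒ order 3.
b·(c∘Ac): 17816825/2227026·4/715 + (-1918935/742342)·(-589/495) = 6949691/2227026 ≠ 1/8
b·Ac²: 17816825/2227026·(-40/121) + (-1918935/742342)·(-390121/353925) = 325822219/1592323590 ≠ 1/12
b·A²c: (-1918935/742342)·52/99 = -5543590/4082881 ≠ 1/24

3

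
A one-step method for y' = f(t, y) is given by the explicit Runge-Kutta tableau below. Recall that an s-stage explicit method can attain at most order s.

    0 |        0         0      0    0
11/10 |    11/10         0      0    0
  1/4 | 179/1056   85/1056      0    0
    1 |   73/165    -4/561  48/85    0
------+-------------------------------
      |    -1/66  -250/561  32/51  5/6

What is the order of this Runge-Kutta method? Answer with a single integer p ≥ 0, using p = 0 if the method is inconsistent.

4

b = (-1/66, -250/561, 32/51, 5/6)
c = (0, 11/10, 1/4, 1)
Ac = (0, 0, 17/192, 2/15)
Σ b_i: (-1/66)·1 + (-250/561)·1 + 32/51·1 + 5/6·1 = 1 ✓
b·c: (-250/561)·11/10 + 32/51·1/4 + 5/6·1 = 1/2 ✓
b·c²: (-250/561)·121/100 + 32/51·1/16 + 5/6·1 = 1/3 ✓
b·Ac: 32/51·17/192 + 5/6·2/15 = 1/6 ✓
b·c³: (-250/561)·1331/1000 + 32/51·1/64 + 5/6·1 = 1/4 ✓
b·(c∘Ac): 32/51·17/768 + 5/6·2/15 = 1/8 ✓
b·Ac²: 32/51·187/1920 + 5/6·2/75 = 1/12 ✓
b·A²c: 5/6·1/20 = 1/24 ✓; 4 stages ⇒ order 4.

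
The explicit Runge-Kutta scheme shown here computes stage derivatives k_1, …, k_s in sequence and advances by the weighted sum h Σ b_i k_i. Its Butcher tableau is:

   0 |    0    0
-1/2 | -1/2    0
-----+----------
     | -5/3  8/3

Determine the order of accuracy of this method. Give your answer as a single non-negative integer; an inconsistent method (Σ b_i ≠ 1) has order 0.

b = (-5/3, 8/3)
c = (0, -1/2)
Σ b_i: (-5/3)·1 + 8/3·1 = 1 ✓
b·c: 8/3·(-1/2) = -4/3 ≠ 1/2 ⇒ order 1.

1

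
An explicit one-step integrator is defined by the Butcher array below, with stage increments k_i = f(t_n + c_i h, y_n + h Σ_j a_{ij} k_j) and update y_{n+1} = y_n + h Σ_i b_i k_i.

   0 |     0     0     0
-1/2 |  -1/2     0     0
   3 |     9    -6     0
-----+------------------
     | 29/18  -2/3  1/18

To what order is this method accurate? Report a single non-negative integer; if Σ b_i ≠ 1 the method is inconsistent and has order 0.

b = (29/18, -2/3, 1/18)
c = (0, -1/2, 3)
Ac = (0, 0, 3)
Σ b_i: 29/18·1 + (-2/3)·1 + 1/18·1 = 1 ✓
b·c: (-2/3)·(-1/2) + 1/18·3 = 1/2 ✓
b·c²: (-2/3)·1/4 + 1/18·9 = 1/3 ✓
b·Ac: 1/18·3 = 1/6 ✓; 3 stages ⇒ order 3.

3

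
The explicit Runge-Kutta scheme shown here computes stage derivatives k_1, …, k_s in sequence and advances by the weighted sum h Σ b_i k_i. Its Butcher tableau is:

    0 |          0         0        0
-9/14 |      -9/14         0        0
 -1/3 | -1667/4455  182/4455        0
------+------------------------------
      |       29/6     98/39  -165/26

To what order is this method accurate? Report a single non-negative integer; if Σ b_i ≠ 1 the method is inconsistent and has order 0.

3

b = (29/6, 98/39, -165/26)
c = (0, -9/14, -1/3)
Ac = (0, 0, -13/495)
Σ b_i: 29/6·1 + 98/39·1 + (-165/26)·1 = 1 ✓
b·c: 98/39·(-9/14) + (-165/26)·(-1/3) = 1/2 ✓
b·c²: 98/39·81/196 + (-165/26)·1/9 = 1/3 ✓
b·Ac: (-165/26)·(-13/495) = 1/6 ✓; 3 stages ⇒ order 3.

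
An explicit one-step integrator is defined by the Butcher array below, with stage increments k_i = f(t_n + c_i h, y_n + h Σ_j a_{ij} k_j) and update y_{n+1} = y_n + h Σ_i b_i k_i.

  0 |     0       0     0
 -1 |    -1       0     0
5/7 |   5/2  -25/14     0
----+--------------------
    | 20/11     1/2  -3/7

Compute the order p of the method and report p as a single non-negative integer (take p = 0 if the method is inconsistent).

0

b = (20/11, 1/2, -3/7)
c = (0, -1, 5/7)
Ac = (0, 0, 25/14)
Σ b_i: 20/11·1 + 1/2·1 + (-3/7)·1 = 291/154 ≠ 1 ⇒ order 0.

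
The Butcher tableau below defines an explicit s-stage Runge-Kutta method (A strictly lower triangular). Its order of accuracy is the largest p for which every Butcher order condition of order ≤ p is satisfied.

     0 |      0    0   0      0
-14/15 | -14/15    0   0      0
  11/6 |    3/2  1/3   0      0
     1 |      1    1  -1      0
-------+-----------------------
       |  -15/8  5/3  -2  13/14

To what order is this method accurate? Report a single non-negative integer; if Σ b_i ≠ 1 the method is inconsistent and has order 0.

0

b = (-15/8, 5/3, -2, 13/14)
c = (0, -14/15, 11/6, 1)
Ac = (0, 0, -14/45, -83/30)
Σ b_i: (-15/8)·1 + 5/3·1 + (-2)·1 + 13/14·1 = -215/168 ≠ 1 ⇒ order 0.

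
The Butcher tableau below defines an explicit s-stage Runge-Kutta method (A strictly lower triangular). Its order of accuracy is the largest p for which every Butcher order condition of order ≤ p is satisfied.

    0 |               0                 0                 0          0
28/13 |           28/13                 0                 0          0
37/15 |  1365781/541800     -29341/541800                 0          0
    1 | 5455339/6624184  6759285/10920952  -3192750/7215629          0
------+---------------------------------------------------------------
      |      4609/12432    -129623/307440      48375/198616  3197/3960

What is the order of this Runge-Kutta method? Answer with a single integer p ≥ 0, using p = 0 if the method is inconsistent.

b = (4609/12432, -129623/307440, 48375/198616, 3197/3960)
c = (0, 28/13, 37/15, 1)
Ac = (0, 0, -2257/19350, 1545/6394)
Σ b_i: 4609/12432·1 + (-129623/307440)·1 + 48375/198616·1 + 3197/3960·1 = 1 ✓
b·c: (-129623/307440)·28/13 + 48375/198616·37/15 + 3197/3960·1 = 1/2 ✓
b·c²: (-129623/307440)·784/169 + 48375/198616·1369/225 + 3197/3960·1 = 1/3 ✓
b·Ac: 48375/198616·(-2257/19350) + 3197/3960·1545/6394 = 1/6 ✓
b·c³: (-129623/307440)·21952/2197 + 48375/198616·50653/3375 + 3197/3960·1 = 1/4 ✓
b·(c∘Ac): 48375/198616·(-83509/290250) + 3197/3960·1545/6394 = 1/8 ✓
b·Ac²: 48375/198616·(-31598/125775) + 3197/3960·7440/41561 = 1/12 ✓
b·A²c: 3197/3960·165/3197 = 1/24 ✓; 4 stages ⇒ order 4.

4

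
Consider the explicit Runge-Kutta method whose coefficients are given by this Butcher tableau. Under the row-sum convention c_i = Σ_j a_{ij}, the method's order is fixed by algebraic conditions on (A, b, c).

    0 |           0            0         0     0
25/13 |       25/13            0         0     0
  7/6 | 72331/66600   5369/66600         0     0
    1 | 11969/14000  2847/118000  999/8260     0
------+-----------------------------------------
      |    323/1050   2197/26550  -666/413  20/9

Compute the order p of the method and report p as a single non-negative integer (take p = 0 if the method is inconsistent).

b = (323/1050, 2197/26550, -666/413, 20/9)
c = (0, 25/13, 7/6, 1)
Ac = (0, 0, 413/2664, 3/16)
Σ b_i: 323/1050·1 + 2197/26550·1 + (-666/413)·1 + 20/9·1 = 1 ✓
b·c: 2197/26550·25/13 + (-666/413)·7/6 + 20/9·1 = 1/2 ✓
b·c²: 2197/26550·625/169 + (-666/413)·49/36 + 20/9·1 = 1/3 ✓
b·Ac: (-666/413)·413/2664 + 20/9·3/16 = 1/6 ✓
b·c³: 2197/26550·15625/2197 + (-666/413)·343/216 + 20/9·1 = 1/4 ✓
b·(c∘Ac): (-666/413)·2891/15984 + 20/9·3/16 = 1/8 ✓
b·Ac²: (-666/413)·10325/34632 + 20/9·33/130 = 1/12 ✓
b·A²c: 20/9·3/160 = 1/24 ✓; 4 stages ⇒ order 4.

4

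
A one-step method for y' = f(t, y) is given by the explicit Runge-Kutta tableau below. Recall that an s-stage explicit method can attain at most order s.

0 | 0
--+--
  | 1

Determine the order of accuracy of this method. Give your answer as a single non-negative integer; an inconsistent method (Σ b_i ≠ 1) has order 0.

b = (1)
c = (0)
Σ b_i: 1·1 = 1 ✓; 1 stage ⇒ order 1.

1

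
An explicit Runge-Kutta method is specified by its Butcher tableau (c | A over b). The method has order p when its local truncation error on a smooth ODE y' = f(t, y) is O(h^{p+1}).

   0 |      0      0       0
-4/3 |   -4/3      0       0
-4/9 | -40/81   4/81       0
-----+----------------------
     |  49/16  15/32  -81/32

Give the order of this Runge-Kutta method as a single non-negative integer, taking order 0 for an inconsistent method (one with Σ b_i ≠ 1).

b = (49/16, 15/32, -81/32)
c = (0, -4/3, -4/9)
Ac = (0, 0, -16/243)
Σ b_i: 49/16·1 + 15/32·1 + (-81/32)·1 = 1 ✓
b·c: 15/32·(-4/3) + (-81/32)·(-4/9) = 1/2 ✓
b·c²: 15/32·16/9 + (-81/32)·16/81 = 1/3 ✓
b·Ac: (-81/32)·(-16/243) = 1/6 ✓; 3 stages ⇒ order 3.

3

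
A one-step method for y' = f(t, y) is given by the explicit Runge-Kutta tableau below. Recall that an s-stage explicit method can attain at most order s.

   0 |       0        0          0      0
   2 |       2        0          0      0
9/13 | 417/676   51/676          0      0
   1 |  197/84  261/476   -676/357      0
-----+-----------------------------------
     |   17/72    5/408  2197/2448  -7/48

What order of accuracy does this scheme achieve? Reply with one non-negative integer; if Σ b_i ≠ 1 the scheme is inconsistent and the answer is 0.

4

b = (17/72, 5/408, 2197/2448, -7/48)
c = (0, 2, 9/13, 1)
Ac = (0, 0, 51/338, -3/14)
Σ b_i: 17/72·1 + 5/408·1 + 2197/2448·1 + (-7/48)·1 = 1 ✓
b·c: 5/408·2 + 2197/2448·9/13 + (-7/48)·1 = 1/2 ✓
b·c²: 5/408·4 + 2197/2448·81/169 + (-7/48)·1 = 1/3 ✓
b·Ac: 2197/2448·51/338 + (-7/48)·(-3/14) = 1/6 ✓
b·c³: 5/408·8 + 2197/2448·729/2197 + (-7/48)·1 = 1/4 ✓
b·(c∘Ac): 2197/2448·459/4394 + (-7/48)·(-3/14) = 1/8 ✓
b·Ac²: 2197/2448·51/169 + (-7/48)·9/7 = 1/12 ✓
b·A²c: (-7/48)·(-2/7) = 1/24 ✓; 4 stages ⇒ order 4.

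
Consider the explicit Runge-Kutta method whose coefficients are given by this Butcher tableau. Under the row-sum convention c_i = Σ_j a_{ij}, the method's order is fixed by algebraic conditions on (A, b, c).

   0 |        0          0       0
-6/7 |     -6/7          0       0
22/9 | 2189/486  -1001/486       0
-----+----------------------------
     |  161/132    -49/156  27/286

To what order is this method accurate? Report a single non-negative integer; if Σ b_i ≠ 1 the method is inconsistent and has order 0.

3

b = (161/132, -49/156, 27/286)
c = (0, -6/7, 22/9)
Ac = (0, 0, 143/81)
Σ b_i: 161/132·1 + (-49/156)·1 + 27/286·1 = 1 ✓
b·c: (-49/156)·(-6/7) + 27/286·22/9 = 1/2 ✓
b·c²: (-49/156)·36/49 + 27/286·484/81 = 1/3 ✓
b·Ac: 27/286·143/81 = 1/6 ✓; 3 stages ⇒ order 3.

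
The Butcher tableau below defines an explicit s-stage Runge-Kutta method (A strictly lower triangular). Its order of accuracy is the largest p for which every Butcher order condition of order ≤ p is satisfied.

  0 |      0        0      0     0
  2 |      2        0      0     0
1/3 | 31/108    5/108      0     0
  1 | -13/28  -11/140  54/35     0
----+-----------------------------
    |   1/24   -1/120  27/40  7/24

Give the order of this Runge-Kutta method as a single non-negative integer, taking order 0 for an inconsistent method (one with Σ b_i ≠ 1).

b = (1/24, -1/120, 27/40, 7/24)
c = (0, 2, 1/3, 1)
Ac = (0, 0, 5/54, 5/14)
Σ b_i: 1/24·1 + (-1/120)·1 + 27/40·1 + 7/24·1 = 1 ✓
b·c: (-1/120)·2 + 27/40·1/3 + 7/24·1 = 1/2 ✓
b·c²: (-1/120)·4 + 27/40·1/9 + 7/24·1 = 1/3 ✓
b·Ac: 27/40·5/54 + 7/24·5/14 = 1/6 ✓
b·c³: (-1/120)·8 + 27/40·1/27 + 7/24·1 = 1/4 ✓
b·(c∘Ac): 27/40·5/162 + 7/24·5/14 = 1/8 ✓
b·Ac²: 27/40·5/27 + 7/24·(-1/7) = 1/12 ✓
b·A²c: 7/24·1/7 = 1/24 ✓; 4 stages ⇒ order 4.

4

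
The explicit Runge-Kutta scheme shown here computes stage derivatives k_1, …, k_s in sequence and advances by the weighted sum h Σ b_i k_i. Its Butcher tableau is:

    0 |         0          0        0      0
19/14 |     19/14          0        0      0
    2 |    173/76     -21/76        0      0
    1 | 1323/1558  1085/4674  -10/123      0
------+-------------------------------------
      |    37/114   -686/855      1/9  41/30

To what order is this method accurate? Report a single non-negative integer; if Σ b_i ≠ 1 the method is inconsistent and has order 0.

4

b = (37/114, -686/855, 1/9, 41/30)
c = (0, 19/14, 2, 1)
Ac = (0, 0, -3/8, 25/164)
Σ b_i: 37/114·1 + (-686/855)·1 + 1/9·1 + 41/30·1 = 1 ✓
b·c: (-686/855)·19/14 + 1/9·2 + 41/30·1 = 1/2 ✓
b·c²: (-686/855)·361/196 + 1/9·4 + 41/30·1 = 1/3 ✓
b·Ac: 1/9·(-3/8) + 41/30·25/164 = 1/6 ✓
b·c³: (-686/855)·6859/2744 + 1/9·8 + 41/30·1 = 1/4 ✓
b·(c∘Ac): 1/9·(-3/4) + 41/30·25/164 = 1/8 ✓
b·Ac²: 1/9·(-57/112) + 41/30·235/2296 = 1/12 ✓
b·A²c: 41/30·5/164 = 1/24 ✓; 4 stages ⇒ order 4.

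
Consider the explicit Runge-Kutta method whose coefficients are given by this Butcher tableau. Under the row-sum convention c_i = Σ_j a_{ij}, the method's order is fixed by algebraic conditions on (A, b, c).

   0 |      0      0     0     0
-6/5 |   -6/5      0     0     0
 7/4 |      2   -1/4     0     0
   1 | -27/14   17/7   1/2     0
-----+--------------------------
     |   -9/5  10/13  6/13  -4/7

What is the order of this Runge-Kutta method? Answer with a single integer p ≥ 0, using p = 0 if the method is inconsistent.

0

b = (-9/5, 10/13, 6/13, -4/7)
c = (0, -6/5, 7/4, 1)
Ac = (0, 0, 3/10, -571/280)
Σ b_i: (-9/5)·1 + 10/13·1 + 6/13·1 + (-4/7)·1 = -519/455 ≠ 1 ⇒ order 0.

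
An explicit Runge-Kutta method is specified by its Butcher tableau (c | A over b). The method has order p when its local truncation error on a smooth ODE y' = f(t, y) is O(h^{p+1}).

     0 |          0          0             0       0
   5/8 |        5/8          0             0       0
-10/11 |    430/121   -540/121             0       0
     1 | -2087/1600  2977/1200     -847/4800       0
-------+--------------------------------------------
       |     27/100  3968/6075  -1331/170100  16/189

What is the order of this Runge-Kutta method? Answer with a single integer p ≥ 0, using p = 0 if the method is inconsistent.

4

b = (27/100, 3968/6075, -1331/170100, 16/189)
c = (0, 5/8, -10/11, 1)
Ac = (0, 0, -675/242, 219/128)
Σ b_i: 27/100·1 + 3968/6075·1 + (-1331/170100)·1 + 16/189·1 = 1 ✓
b·c: 3968/6075·5/8 + (-1331/170100)·(-10/11) + 16/189·1 = 1/2 ✓
b·c²: 3968/6075·25/64 + (-1331/170100)·100/121 + 16/189·1 = 1/3 ✓
b·Ac: (-1331/170100)·(-675/242) + 16/189·219/128 = 1/6 ✓
b·c³: 3968/6075·125/512 + (-1331/170100)·(-1000/1331) + 16/189·1 = 1/4 ✓
b·(c∘Ac): (-1331/170100)·3375/1331 + 16/189·219/128 = 1/8 ✓
b·Ac²: (-1331/170100)·(-3375/1936) + 16/189·843/1024 = 1/12 ✓
b·A²c: 16/189·63/128 = 1/24 ✓; 4 stages ⇒ order 4.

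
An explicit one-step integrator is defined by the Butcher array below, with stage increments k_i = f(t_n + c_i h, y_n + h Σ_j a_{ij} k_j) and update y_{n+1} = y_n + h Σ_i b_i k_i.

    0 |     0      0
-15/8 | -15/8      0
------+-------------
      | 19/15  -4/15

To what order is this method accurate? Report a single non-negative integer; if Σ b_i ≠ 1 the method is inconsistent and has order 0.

2

b = (19/15, -4/15)
c = (0, -15/8)
Σ b_i: 19/15·1 + (-4/15)·1 = 1 ✓
b·c: (-4/15)·(-15/8) = 1/2 ✓; 2 stages ⇒ order 2.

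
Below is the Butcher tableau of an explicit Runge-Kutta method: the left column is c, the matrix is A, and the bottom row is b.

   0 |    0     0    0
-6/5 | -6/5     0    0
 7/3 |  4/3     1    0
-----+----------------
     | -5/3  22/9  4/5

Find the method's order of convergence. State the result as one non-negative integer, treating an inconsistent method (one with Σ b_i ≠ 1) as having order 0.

b = (-5/3, 22/9, 4/5)
c = (0, -6/5, 7/3)
Ac = (0, 0, -6/5)
Σ b_i: (-5/3)·1 + 22/9·1 + 4/5·1 = 71/45 ≠ 1 ⇒ order 0.

0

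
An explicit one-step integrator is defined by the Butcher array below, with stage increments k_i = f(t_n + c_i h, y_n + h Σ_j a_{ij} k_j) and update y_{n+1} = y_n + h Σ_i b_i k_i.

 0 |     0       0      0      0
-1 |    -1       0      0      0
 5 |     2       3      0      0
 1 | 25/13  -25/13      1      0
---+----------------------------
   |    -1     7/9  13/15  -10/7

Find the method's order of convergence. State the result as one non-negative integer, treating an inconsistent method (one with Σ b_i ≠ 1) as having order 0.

b = (-1, 7/9, 13/15, -10/7)
c = (0, -1, 5, 1)
Ac = (0, 0, -3, 90/13)
Σ b_i: (-1)·1 + 7/9·1 + 13/15·1 + (-10/7)·1 = -247/315 ≠ 1 ⇒ order 0.

0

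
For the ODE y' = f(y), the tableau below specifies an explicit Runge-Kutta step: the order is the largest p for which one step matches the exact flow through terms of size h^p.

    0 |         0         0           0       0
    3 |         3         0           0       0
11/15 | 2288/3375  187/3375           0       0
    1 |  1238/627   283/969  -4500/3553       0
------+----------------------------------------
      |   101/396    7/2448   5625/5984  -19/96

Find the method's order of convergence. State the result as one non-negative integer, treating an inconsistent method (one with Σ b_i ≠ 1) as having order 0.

4

b = (101/396, 7/2448, 5625/5984, -19/96)
c = (0, 3, 11/15, 1)
Ac = (0, 0, 187/1125, -1/19)
Σ b_i: 101/396·1 + 7/2448·1 + 5625/5984·1 + (-19/96)·1 = 1 ✓
b·c: 7/2448·3 + 5625/5984·11/15 + (-19/96)·1 = 1/2 ✓
b·c²: 7/2448·9 + 5625/5984·121/225 + (-19/96)·1 = 1/3 ✓
b·Ac: 5625/5984·187/1125 + (-19/96)·(-1/19) = 1/6 ✓
b·c³: 7/2448·27 + 5625/5984·1331/3375 + (-19/96)·1 = 1/4 ✓
b·(c∘Ac): 5625/5984·2057/16875 + (-19/96)·(-1/19) = 1/8 ✓
b·Ac²: 5625/5984·187/375 + (-19/96)·37/19 = 1/12 ✓
b·A²c: (-19/96)·(-4/19) = 1/24 ✓; 4 stages ⇒ order 4.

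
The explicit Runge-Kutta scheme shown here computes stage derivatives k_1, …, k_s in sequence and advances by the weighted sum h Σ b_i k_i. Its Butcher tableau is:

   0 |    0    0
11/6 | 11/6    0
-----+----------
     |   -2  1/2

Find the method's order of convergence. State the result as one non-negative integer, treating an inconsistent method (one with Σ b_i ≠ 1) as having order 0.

b = (-2, 1/2)
c = (0, 11/6)
Σ b_i: (-2)·1 + 1/2·1 = -3/2 ≠ 1 ⇒ order 0.

0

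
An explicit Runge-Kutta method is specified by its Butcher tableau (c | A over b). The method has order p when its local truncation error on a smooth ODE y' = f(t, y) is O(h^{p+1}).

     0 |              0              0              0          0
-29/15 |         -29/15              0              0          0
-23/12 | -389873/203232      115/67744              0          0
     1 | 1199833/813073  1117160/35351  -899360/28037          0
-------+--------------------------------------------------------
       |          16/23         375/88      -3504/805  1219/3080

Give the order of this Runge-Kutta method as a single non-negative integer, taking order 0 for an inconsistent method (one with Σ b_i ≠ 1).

b = (16/23, 375/88, -3504/805, 1219/3080)
c = (0, -29/15, -23/12, 1)
Ac = (0, 0, -23/7008, 1408/3657)
Σ b_i: 16/23·1 + 375/88·1 + (-3504/805)·1 + 1219/3080·1 = 1 ✓
b·c: 375/88·(-29/15) + (-3504/805)·(-23/12) + 1219/3080·1 = 1/2 ✓
b·c²: 375/88·841/225 + (-3504/805)·529/144 + 1219/3080·1 = 1/3 ✓
b·Ac: (-3504/805)·(-23/7008) + 1219/3080·1408/3657 = 1/6 ✓
b·c³: 375/88·(-24389/3375) + (-3504/805)·(-12167/1728) + 1219/3080·1 = 1/4 ✓
b·(c∘Ac): (-3504/805)·529/84096 + 1219/3080·1408/3657 = 1/8 ✓
b·Ac²: (-3504/805)·667/105120 + 1219/3080·5126/18285 = 1/12 ✓
b·A²c: 1219/3080·385/3657 = 1/24 ✓; 4 stages ⇒ order 4.

4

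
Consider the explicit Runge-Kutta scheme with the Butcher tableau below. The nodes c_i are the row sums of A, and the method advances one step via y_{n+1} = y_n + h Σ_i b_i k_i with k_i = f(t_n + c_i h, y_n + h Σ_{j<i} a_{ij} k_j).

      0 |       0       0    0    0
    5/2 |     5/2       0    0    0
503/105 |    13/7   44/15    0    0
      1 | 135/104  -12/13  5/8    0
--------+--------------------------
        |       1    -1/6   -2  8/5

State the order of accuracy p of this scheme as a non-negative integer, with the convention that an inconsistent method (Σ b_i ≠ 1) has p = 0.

0

b = (1, -1/6, -2, 8/5)
c = (0, 5/2, 503/105, 1)
Ac = (0, 0, 22/3, 1499/2184)
Σ b_i: 1·1 + (-1/6)·1 + (-2)·1 + 8/5·1 = 13/30 ≠ 1 ⇒ order 0.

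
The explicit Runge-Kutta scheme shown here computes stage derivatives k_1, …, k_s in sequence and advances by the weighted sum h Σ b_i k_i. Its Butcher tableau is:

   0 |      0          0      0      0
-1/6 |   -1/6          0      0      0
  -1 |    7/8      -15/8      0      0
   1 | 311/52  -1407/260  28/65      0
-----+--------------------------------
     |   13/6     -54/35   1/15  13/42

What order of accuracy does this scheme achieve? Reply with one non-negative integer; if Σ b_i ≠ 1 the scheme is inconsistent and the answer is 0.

b = (13/6, -54/35, 1/15, 13/42)
c = (0, -1/6, -1, 1)
Ac = (0, 0, 5/16, 49/104)
Σ b_i: 13/6·1 + (-54/35)·1 + 1/15·1 + 13/42·1 = 1 ✓
b·c: (-54/35)·(-1/6) + 1/15·(-1) + 13/42·1 = 1/2 ✓
b·c²: (-54/35)·1/36 + 1/15·1 + 13/42·1 = 1/3 ✓
b·Ac: 1/15·5/16 + 13/42·49/104 = 1/6 ✓
b·c³: (-54/35)·(-1/216) + 1/15·(-1) + 13/42·1 = 1/4 ✓
b·(c∘Ac): 1/15·(-5/16) + 13/42·49/104 = 1/8 ✓
b·Ac²: 1/15·(-5/96) + 13/42·175/624 = 1/12 ✓
b·A²c: 13/42·7/52 = 1/24 ✓; 4 stages ⇒ order 4.

4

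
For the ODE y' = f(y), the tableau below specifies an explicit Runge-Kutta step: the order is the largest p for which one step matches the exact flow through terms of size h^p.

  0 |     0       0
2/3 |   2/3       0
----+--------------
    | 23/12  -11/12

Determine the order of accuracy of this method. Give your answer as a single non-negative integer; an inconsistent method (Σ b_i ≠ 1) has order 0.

b = (23/12, -11/12)
c = (0, 2/3)
Σ b_i: 23/12·1 + (-11/12)·1 = 1 ✓
b·c: (-11/12)·2/3 = -11/18 ≠ 1/2 ⇒ order 1.

1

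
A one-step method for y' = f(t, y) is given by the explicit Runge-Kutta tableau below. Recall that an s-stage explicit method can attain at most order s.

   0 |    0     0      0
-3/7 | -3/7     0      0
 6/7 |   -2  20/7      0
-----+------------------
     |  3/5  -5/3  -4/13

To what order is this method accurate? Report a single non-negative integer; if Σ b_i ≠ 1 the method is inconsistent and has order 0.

0

b = (3/5, -5/3, -4/13)
c = (0, -3/7, 6/7)
Ac = (0, 0, -60/49)
Σ b_i: 3/5·1 + (-5/3)·1 + (-4/13)·1 = -268/195 ≠ 1 ⇒ order 0.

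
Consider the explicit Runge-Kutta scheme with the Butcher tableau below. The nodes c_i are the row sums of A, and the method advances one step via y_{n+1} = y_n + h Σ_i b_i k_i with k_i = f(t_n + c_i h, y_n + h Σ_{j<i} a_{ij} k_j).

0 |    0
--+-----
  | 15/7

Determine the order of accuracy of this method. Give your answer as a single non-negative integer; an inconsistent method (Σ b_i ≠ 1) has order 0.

0

b = (15/7)
c = (0)
Σ b_i: 15/7·1 = 15/7 ≠ 1 ⇒ order 0.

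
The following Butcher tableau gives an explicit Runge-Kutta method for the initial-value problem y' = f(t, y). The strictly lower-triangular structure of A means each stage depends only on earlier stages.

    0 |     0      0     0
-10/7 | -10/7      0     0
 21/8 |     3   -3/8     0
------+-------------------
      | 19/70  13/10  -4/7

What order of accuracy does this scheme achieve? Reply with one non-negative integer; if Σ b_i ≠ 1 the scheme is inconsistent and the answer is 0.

1

b = (19/70, 13/10, -4/7)
c = (0, -10/7, 21/8)
Ac = (0, 0, 15/28)
Σ b_i: 19/70·1 + 13/10·1 + (-4/7)·1 = 1 ✓
b·c: 13/10·(-10/7) + (-4/7)·21/8 = -47/14 ≠ 1/2 ⇒ order 1.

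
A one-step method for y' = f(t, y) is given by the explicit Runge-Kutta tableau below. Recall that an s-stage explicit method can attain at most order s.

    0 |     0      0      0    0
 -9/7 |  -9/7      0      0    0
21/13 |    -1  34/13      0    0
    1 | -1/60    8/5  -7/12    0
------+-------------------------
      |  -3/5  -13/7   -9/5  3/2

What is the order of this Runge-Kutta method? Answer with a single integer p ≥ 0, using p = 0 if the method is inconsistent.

b = (-3/5, -13/7, -9/5, 3/2)
c = (0, -9/7, 21/13, 1)
Ac = (0, 0, -306/91, -5459/1820)
Σ b_i: (-3/5)·1 + (-13/7)·1 + (-9/5)·1 + 3/2·1 = -193/70 ≠ 1 ⇒ order 0.

0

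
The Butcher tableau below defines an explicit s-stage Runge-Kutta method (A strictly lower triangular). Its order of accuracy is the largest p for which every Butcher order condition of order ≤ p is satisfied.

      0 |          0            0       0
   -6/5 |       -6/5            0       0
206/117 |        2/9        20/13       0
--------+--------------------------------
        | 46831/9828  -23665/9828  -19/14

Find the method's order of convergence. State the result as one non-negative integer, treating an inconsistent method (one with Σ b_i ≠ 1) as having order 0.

2

b = (46831/9828, -23665/9828, -19/14)
c = (0, -6/5, 206/117)
Ac = (0, 0, -24/13)
Σ b_i: 46831/9828·1 + (-23665/9828)·1 + (-19/14)·1 = 1 ✓
b·c: (-23665/9828)·(-6/5) + (-19/14)·206/117 = 1/2 ✓
b·c²: (-23665/9828)·36/25 + (-19/14)·42436/13689 = -3676993/479115 ≠ 1/3 ⇒ order 2.
b·Ac: (-19/14)·(-24/13) = 228/91 ≠ 1/6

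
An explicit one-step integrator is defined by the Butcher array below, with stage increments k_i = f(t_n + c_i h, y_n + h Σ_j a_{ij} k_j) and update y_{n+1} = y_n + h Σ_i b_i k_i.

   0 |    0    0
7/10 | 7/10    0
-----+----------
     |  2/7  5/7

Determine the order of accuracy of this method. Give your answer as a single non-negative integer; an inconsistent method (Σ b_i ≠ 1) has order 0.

2

b = (2/7, 5/7)
c = (0, 7/10)
Σ b_i: 2/7·1 + 5/7·1 = 1 ✓
b·c: 5/7·7/10 = 1/2 ✓; 2 stages ⇒ order 2.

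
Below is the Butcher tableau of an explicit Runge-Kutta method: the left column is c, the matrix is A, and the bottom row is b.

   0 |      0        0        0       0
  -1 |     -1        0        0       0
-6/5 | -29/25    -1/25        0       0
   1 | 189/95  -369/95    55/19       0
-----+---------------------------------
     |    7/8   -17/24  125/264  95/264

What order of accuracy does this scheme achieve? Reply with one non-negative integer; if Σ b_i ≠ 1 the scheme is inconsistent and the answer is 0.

b = (7/8, -17/24, 125/264, 95/264)
c = (0, -1, -6/5, 1)
Ac = (0, 0, 1/25, 39/95)
Σ b_i: 7/8·1 + (-17/24)·1 + 125/264·1 + 95/264·1 = 1 ✓
b·c: (-17/24)·(-1) + 125/264·(-6/5) + 95/264·1 = 1/2 ✓
b·c²: (-17/24)·1 + 125/264·36/25 + 95/264·1 = 1/3 ✓
b·Ac: 125/264·1/25 + 95/264·39/95 = 1/6 ✓
b·c³: (-17/24)·(-1) + 125/264·(-216/125) + 95/264·1 = 1/4 ✓
b·(c∘Ac): 125/264·(-6/125) + 95/264·39/95 = 1/8 ✓
b·Ac²: 125/264·(-1/25) + 95/264·27/95 = 1/12 ✓
b·A²c: 95/264·11/95 = 1/24 ✓; 4 stages ⇒ order 4.

4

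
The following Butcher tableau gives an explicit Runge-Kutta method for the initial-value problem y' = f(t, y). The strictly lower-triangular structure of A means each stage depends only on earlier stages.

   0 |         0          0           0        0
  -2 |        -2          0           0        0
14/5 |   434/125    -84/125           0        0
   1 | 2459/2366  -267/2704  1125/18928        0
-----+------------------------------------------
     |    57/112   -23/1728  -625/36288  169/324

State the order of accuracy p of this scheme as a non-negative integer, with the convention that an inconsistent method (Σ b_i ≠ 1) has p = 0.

b = (57/112, -23/1728, -625/36288, 169/324)
c = (0, -2, 14/5, 1)
Ac = (0, 0, 168/125, 123/338)
Σ b_i: 57/112·1 + (-23/1728)·1 + (-625/36288)·1 + 169/324·1 = 1 ✓
b·c: (-23/1728)·(-2) + (-625/36288)·14/5 + 169/324·1 = 1/2 ✓
b·c²: (-23/1728)·4 + (-625/36288)·196/25 + 169/324·1 = 1/3 ✓
b·Ac: (-625/36288)·168/125 + 169/324·123/338 = 1/6 ✓
b·c³: (-23/1728)·(-8) + (-625/36288)·2744/125 + 169/324·1 = 1/4 ✓
b·(c∘Ac): (-625/36288)·2352/625 + 169/324·123/338 = 1/8 ✓
b·Ac²: (-625/36288)·(-336/125) + 169/324·12/169 = 1/12 ✓
b·A²c: 169/324·27/338 = 1/24 ✓; 4 stages ⇒ order 4.

4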